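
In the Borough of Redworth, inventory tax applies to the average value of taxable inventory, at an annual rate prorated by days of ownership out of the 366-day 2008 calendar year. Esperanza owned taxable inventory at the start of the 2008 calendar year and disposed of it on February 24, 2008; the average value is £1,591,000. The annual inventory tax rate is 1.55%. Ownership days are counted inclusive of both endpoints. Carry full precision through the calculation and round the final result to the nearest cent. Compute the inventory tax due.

£3,705.81

Days held (January 1 – February 24, 2008): 55 out of 366
Tax = £1,591,000 × 1.55% × 55/366 = £3,705.8128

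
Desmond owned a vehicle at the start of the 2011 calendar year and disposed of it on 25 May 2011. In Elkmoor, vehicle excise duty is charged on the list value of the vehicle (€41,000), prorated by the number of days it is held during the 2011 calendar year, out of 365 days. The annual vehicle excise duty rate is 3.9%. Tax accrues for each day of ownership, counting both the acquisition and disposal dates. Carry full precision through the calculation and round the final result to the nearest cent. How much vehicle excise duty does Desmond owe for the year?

Days held (1 Jan – 25 May 2011): 145 out of 365
Tax = €41,000 × 3.9% × 145/365 = €635.2192

€635.22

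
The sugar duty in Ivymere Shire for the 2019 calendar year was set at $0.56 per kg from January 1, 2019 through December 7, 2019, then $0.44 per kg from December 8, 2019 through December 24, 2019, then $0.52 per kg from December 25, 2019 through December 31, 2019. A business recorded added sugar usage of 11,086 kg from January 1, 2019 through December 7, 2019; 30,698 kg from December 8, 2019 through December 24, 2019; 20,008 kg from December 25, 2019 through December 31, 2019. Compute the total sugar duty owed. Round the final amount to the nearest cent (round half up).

$30119.44

January 1 – December 7, 2019: 11,086 kg at $0.56/kg → $6208.16
December 8 – December 24, 2019: 30,698 kg at $0.44/kg → $13507.12
December 25 – December 31, 2019: 20,008 kg at $0.52/kg → $10404.16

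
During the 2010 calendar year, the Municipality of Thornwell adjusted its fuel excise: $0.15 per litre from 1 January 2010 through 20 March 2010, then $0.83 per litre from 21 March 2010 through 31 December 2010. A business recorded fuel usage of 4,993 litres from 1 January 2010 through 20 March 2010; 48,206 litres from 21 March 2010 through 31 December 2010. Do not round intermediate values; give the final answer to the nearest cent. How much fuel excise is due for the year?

1 January – 20 March 2010: 4,993 litres at $0.15/litre → $748.95
21 March – 31 December 2010: 48,206 litres at $0.83/litre → $40010.98

$40759.93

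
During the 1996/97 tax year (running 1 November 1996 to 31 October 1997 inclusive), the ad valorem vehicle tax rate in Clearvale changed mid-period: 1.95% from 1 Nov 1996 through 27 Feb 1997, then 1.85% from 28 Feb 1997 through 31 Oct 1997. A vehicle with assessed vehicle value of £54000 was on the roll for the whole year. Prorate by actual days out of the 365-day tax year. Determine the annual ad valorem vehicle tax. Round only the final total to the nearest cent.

£1016.61

1 Nov 1996 – 27 Feb 1997: 119 days at 1.95% → £54000 × 1.95% × 119/365 = £343.3068
28 Feb – 31 Oct 1997: 246 days at 1.85% → £54000 × 1.85% × 246/365 = £673.2986
Total = £1016.6055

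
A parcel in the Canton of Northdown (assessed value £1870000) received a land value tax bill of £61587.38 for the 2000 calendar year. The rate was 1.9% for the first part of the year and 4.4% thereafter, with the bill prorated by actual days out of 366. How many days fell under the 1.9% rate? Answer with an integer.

162 days

Let d = days at the first rate; then 366 − d days at the second rate.
£1870000 × [1.9%·d + 4.4%·(366−d)] / 366 = £61587.38
Solving gives d = 162, so the new rate took effect on 11 June 2000.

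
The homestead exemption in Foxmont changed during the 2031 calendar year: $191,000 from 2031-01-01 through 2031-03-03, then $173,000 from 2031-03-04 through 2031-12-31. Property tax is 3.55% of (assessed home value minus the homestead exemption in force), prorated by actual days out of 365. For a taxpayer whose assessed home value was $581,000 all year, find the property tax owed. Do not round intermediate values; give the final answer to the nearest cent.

$14,375.46

2031-01-01 to 2031-03-03: 62 days, exemption $191,000 → ($581,000 − $191,000) × 3.55% × 62/365 = $2,351.7534
2031-03-04 to 2031-12-31: 303 days, exemption $173,000 → ($581,000 − $173,000) × 3.55% × 303/365 = $12,023.7041
Total = $14,375.4575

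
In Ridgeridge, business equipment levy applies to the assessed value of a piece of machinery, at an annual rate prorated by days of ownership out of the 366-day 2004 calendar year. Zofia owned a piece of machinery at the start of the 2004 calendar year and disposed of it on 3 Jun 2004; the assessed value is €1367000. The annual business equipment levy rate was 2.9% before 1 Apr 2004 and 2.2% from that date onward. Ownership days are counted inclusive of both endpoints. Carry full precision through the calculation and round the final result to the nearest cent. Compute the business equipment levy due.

1 Jan – 31 Mar 2004: 91 days at 2.9% → €1367000 × 2.9% × 91/366 = €9856.5929
1 Apr – 3 Jun 2004: 64 days at 2.2% → €1367000 × 2.2% × 64/366 = €5258.8415
Total = €15115.4344

€15115.43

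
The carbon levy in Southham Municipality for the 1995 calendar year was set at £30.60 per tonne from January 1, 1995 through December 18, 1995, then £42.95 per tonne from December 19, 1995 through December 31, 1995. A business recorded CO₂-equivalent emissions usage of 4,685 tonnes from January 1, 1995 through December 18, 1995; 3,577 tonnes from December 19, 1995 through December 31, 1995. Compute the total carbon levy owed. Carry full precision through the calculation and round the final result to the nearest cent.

January 1 – December 18, 1995: 4,685 tonnes at £30.60/tonne → £143,361.00
December 19 – December 31, 1995: 3,577 tonnes at £42.95/tonne → £153,632.15

£296,993.15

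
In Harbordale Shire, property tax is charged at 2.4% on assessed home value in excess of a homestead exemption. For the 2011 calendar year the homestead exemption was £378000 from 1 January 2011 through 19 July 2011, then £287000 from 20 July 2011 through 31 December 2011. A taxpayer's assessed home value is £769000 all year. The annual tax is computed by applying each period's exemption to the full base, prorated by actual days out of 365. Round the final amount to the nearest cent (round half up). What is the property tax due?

£10371.29

1 January – 19 July 2011: 200 days, exemption £378000 → (£769000 − £378000) × 2.4% × 200/365 = £5141.9178
20 July – 31 December 2011: 165 days, exemption £287000 → (£769000 − £287000) × 2.4% × 165/365 = £5229.3699
Total = £10371.2877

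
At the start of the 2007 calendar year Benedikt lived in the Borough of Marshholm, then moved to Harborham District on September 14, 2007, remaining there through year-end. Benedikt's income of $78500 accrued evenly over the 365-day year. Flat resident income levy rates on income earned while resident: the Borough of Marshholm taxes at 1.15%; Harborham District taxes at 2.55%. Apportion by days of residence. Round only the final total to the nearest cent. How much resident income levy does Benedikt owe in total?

$1230.94

The Borough of Marshholm, January 1 – September 13, 2007: 256 days → $78500 × 1.15% × 256/365 = $633.1616
Harborham District, September 14 – December 31, 2007: 109 days → $78500 × 2.55% × 109/365 = $597.7829
Total = $1230.9445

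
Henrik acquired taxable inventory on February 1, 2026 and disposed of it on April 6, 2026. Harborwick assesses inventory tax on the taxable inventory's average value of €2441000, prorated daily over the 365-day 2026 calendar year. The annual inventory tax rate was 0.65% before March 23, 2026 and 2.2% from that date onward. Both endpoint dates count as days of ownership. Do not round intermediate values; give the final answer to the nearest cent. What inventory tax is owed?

February 1 – March 22, 2026: 50 days at 0.65% → €2441000 × 0.65% × 50/365 = €2173.4932
March 23 – April 6, 2026: 15 days at 2.2% → €2441000 × 2.2% × 15/365 = €2206.9315
Total = €4380.4247

€4380.42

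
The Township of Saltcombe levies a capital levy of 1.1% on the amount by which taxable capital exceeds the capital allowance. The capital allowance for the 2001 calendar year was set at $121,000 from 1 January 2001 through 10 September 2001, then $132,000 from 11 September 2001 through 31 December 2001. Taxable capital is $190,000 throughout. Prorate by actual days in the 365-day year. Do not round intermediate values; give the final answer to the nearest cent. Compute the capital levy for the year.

$721.87

1 January – 10 September 2001: 253 days, exemption $121,000 → ($190,000 − $121,000) × 1.1% × 253/365 = $526.1014
11 September – 31 December 2001: 112 days, exemption $132,000 → ($190,000 − $132,000) × 1.1% × 112/365 = $195.7699
Total = $721.8712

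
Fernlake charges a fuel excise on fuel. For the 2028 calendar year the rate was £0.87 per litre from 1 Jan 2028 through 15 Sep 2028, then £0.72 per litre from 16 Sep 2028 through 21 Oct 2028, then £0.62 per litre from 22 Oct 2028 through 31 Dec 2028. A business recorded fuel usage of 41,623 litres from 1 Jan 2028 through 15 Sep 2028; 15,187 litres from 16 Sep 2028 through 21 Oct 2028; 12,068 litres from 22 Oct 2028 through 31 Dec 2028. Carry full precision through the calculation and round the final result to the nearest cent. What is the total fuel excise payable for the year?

£54,628.81

1 Jan – 15 Sep 2028: 41,623 litres at £0.87/litre → £36,212.01
16 Sep – 21 Oct 2028: 15,187 litres at £0.72/litre → £10,934.64
22 Oct – 31 Dec 2028: 12,068 litres at £0.62/litre → £7,482.16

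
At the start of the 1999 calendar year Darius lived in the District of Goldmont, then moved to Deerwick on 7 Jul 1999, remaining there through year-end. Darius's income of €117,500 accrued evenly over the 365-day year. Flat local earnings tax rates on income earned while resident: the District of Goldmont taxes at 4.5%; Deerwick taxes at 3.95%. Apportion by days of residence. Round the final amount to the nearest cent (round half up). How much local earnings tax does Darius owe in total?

€4,972.34

The District of Goldmont, 1 Jan – 6 Jul 1999: 187 days → €117,500 × 4.5% × 187/365 = €2,708.9384
Deerwick, 7 Jul – 31 Dec 1999: 178 days → €117,500 × 3.95% × 178/365 = €2,263.4041
Total = €4,972.3425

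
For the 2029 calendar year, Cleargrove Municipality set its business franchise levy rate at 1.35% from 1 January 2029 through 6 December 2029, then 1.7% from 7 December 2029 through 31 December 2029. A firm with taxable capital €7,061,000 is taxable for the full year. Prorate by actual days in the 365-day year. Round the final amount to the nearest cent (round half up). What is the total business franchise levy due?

1 January – 6 December 2029: 340 days at 1.35% → €7,061,000 × 1.35% × 340/365 = €88,794.4932
7 December – 31 December 2029: 25 days at 1.7% → €7,061,000 × 1.7% × 25/365 = €8,221.7123
Total = €97,016.2055

€97,016.21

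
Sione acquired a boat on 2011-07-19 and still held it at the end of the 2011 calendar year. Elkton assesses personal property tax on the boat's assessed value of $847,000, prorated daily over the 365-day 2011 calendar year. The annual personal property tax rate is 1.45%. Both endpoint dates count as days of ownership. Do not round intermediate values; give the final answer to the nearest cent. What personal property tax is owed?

$5,585.56

Days held (2011-07-19 to 2011-12-31): 166 out of 365
Tax = $847,000 × 1.45% × 166/365 = $5,585.5589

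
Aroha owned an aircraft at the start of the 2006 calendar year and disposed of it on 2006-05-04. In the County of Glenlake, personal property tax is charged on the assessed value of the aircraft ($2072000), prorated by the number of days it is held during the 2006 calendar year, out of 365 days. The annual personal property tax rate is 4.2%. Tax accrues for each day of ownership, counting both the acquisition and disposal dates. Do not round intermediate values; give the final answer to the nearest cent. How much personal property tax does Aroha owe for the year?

$29564.32

Days held (2006-01-01 to 2006-05-04): 124 out of 365
Tax = $2072000 × 4.2% × 124/365 = $29564.3178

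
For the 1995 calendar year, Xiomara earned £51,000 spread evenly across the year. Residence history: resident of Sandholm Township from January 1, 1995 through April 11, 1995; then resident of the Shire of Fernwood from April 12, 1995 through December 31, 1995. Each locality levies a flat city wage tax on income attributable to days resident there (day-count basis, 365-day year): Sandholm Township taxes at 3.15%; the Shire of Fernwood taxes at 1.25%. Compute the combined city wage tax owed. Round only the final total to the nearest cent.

Sandholm Township, January 1 – April 11, 1995: 101 days → £51,000 × 3.15% × 101/365 = £444.5384
The Shire of Fernwood, April 12 – December 31, 1995: 264 days → £51,000 × 1.25% × 264/365 = £461.0959
Total = £905.6342

£905.63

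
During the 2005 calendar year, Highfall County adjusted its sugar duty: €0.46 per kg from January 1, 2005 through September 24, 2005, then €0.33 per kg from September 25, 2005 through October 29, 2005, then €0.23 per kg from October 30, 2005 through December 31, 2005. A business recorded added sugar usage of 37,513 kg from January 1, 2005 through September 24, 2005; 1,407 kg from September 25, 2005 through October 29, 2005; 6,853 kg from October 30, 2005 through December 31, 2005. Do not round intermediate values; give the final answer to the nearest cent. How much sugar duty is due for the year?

€19296.48

January 1 – September 24, 2005: 37,513 kg at €0.46/kg → €17255.98
September 25 – October 29, 2005: 1,407 kg at €0.33/kg → €464.31
October 30 – December 31, 2005: 6,853 kg at €0.23/kg → €1576.19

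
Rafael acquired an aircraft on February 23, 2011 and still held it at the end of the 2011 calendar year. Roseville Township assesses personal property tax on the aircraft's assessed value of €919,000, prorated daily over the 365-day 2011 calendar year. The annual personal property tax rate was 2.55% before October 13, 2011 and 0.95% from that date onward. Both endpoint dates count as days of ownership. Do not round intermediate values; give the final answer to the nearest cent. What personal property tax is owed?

February 23 – October 12, 2011: 232 days at 2.55% → €919,000 × 2.55% × 232/365 = €14,895.3534
October 13 – December 31, 2011: 80 days at 0.95% → €919,000 × 0.95% × 80/365 = €1,913.5342
Total = €16,808.8877

€16,808.89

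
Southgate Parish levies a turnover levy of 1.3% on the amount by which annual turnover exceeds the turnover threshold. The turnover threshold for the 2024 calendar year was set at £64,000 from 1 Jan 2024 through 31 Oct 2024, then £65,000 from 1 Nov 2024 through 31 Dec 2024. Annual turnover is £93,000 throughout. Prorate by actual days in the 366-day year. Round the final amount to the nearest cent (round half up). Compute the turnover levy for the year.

1 Jan – 31 Oct 2024: 305 days, exemption £64,000 → (£93,000 − £64,000) × 1.3% × 305/366 = £314.1667
1 Nov – 31 Dec 2024: 61 days, exemption £65,000 → (£93,000 − £65,000) × 1.3% × 61/366 = £60.6667
Total = £374.8333

£374.83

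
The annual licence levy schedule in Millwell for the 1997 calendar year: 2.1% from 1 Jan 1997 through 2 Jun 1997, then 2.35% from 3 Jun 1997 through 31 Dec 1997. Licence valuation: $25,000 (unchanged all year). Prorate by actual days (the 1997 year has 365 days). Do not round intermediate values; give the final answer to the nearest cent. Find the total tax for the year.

$561.30

1 Jan – 2 Jun 1997: 153 days at 2.1% → $25,000 × 2.1% × 153/365 = $220.0685
3 Jun – 31 Dec 1997: 212 days at 2.35% → $25,000 × 2.35% × 212/365 = $341.2329
Total = $561.3014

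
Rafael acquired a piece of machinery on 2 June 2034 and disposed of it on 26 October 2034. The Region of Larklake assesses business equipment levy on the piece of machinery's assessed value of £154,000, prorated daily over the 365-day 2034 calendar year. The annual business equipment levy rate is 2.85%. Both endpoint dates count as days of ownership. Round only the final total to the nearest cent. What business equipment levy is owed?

£1,767.62

Days held (2 June – 26 October 2034): 147 out of 365
Tax = £154,000 × 2.85% × 147/365 = £1,767.6247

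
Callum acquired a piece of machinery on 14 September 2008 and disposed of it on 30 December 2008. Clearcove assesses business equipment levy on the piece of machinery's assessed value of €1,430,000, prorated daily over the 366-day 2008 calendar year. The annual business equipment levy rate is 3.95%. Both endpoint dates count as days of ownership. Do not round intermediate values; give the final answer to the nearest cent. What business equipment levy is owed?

€16,667.70

Days held (14 September – 30 December 2008): 108 out of 366
Tax = €1,430,000 × 3.95% × 108/366 = €16,667.7049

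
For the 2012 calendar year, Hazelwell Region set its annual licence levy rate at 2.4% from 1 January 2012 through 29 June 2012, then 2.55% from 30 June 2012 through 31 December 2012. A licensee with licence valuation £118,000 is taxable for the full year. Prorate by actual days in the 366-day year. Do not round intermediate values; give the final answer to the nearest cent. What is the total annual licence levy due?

1 January – 29 June 2012: 181 days at 2.4% → £118,000 × 2.4% × 181/366 = £1,400.5246
30 June – 31 December 2012: 185 days at 2.55% → £118,000 × 2.55% × 185/366 = £1,520.9426
Total = £2,921.4672

£2,921.47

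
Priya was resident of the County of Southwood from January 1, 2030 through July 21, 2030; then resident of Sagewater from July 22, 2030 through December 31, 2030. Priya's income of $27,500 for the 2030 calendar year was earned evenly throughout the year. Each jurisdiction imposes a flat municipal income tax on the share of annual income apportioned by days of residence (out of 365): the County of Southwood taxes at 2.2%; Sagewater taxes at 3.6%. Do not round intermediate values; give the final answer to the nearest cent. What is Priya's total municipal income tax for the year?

The County of Southwood, January 1 – July 21, 2030: 202 days → $27,500 × 2.2% × 202/365 = $334.8219
Sagewater, July 22 – December 31, 2030: 163 days → $27,500 × 3.6% × 163/365 = $442.1096
Total = $776.9315

$776.93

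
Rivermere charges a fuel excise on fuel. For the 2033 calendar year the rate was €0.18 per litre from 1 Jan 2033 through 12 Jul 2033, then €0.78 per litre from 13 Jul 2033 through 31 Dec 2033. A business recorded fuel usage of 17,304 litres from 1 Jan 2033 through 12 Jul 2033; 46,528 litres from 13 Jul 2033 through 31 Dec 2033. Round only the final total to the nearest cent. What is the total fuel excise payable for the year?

€39,406.56

1 Jan – 12 Jul 2033: 17,304 litres at €0.18/litre → €3,114.72
13 Jul – 31 Dec 2033: 46,528 litres at €0.78/litre → €36,291.84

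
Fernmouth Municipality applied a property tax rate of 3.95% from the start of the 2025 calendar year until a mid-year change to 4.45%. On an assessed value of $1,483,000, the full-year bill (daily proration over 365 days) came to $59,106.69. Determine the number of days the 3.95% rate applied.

Let d = days at the first rate; then 365 − d days at the second rate.
$1,483,000 × [3.95%·d + 4.45%·(365−d)] / 365 = $59,106.69
Solving gives d = 339, so the new rate took effect on 6 December 2025.

339 days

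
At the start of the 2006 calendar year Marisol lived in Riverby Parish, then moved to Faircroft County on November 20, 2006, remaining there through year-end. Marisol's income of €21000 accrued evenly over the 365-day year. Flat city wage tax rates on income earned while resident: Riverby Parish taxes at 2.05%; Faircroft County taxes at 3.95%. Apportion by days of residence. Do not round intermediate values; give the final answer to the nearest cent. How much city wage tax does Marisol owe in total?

Riverby Parish, January 1 – November 19, 2006: 323 days → €21000 × 2.05% × 323/365 = €380.9630
Faircroft County, November 20 – December 31, 2006: 42 days → €21000 × 3.95% × 42/365 = €95.4493
Total = €476.4123

€476.41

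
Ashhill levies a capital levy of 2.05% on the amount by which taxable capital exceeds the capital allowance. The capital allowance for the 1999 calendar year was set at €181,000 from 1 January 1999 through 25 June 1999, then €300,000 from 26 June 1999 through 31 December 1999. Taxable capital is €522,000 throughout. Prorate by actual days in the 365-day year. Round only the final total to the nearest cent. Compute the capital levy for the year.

1 January – 25 June 1999: 176 days, exemption €181,000 → (€522,000 − €181,000) × 2.05% × 176/365 = €3,370.7616
26 June – 31 December 1999: 189 days, exemption €300,000 → (€522,000 − €300,000) × 2.05% × 189/365 = €2,356.5452
Total = €5,727.3068

€5,727.31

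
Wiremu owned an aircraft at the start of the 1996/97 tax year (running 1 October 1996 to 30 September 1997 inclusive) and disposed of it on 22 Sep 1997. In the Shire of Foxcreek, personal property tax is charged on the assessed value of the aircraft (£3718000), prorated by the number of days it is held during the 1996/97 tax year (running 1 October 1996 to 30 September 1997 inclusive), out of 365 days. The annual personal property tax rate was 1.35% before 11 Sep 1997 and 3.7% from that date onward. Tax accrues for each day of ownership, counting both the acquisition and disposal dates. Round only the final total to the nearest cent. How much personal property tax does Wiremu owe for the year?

1 Oct 1996 – 10 Sep 1997: 345 days at 1.35% → £3718000 × 1.35% × 345/365 = £47442.6986
11 Sep – 22 Sep 1997: 12 days at 3.7% → £3718000 × 3.7% × 12/365 = £4522.7178
Total = £51965.4164

£51965.42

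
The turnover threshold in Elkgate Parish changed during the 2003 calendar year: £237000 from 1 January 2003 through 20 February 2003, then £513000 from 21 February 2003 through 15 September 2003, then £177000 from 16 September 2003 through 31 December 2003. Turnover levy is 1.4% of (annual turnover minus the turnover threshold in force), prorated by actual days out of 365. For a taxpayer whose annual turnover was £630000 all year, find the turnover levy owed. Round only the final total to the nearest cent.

£3556.88

1 January – 20 February 2003: 51 days, exemption £237000 → (£630000 − £237000) × 1.4% × 51/365 = £768.7726
21 February – 15 September 2003: 207 days, exemption £513000 → (£630000 − £513000) × 1.4% × 207/365 = £928.9479
16 September – 31 December 2003: 107 days, exemption £177000 → (£630000 − £177000) × 1.4% × 107/365 = £1859.1616
Total = £3556.8822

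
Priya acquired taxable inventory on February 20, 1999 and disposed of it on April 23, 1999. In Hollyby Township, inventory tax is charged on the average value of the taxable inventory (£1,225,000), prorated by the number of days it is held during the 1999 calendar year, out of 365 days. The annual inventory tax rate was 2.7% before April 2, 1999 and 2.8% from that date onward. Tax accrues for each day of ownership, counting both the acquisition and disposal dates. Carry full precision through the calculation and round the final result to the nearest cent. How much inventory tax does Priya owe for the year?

£5,782.67

February 20 – April 1, 1999: 41 days at 2.7% → £1,225,000 × 2.7% × 41/365 = £3,715.2740
April 2 – April 23, 1999: 22 days at 2.8% → £1,225,000 × 2.8% × 22/365 = £2,067.3973
Total = £5,782.6712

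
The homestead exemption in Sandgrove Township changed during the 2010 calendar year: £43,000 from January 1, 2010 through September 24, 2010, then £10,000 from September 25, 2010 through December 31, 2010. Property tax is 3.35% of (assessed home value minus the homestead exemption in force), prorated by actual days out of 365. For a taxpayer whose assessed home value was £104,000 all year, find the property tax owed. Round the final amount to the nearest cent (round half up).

£2,340.32

January 1 – September 24, 2010: 267 days, exemption £43,000 → (£104,000 − £43,000) × 3.35% × 267/365 = £1,494.8342
September 25 – December 31, 2010: 98 days, exemption £10,000 → (£104,000 − £10,000) × 3.35% × 98/365 = £845.4849
Total = £2,340.3192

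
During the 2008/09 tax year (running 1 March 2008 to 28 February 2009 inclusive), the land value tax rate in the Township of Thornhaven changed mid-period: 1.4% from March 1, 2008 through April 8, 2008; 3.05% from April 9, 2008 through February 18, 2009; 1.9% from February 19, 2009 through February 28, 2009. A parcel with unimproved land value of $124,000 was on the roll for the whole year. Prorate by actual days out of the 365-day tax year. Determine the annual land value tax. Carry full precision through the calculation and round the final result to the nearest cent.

$3,524.32

March 1 – April 8, 2008: 39 days at 1.4% → $124,000 × 1.4% × 39/365 = $185.4904
April 9, 2008 – February 18, 2009: 316 days at 3.05% → $124,000 × 3.05% × 316/365 = $3,274.2795
February 19 – February 28, 2009: 10 days at 1.9% → $124,000 × 1.9% × 10/365 = $64.5479
Total = $3,524.3178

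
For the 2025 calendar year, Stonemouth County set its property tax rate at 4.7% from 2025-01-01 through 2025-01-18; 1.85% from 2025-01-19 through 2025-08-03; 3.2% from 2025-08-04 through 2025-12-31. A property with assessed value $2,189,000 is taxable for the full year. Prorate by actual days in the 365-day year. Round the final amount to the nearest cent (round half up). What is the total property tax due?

$55,717.55

2025-01-01 to 2025-01-18: 18 days at 4.7% → $2,189,000 × 4.7% × 18/365 = $5,073.6822
2025-01-19 to 2025-08-03: 197 days at 1.85% → $2,189,000 × 1.85% × 197/365 = $21,857.0151
2025-08-04 to 2025-12-31: 150 days at 3.2% → $2,189,000 × 3.2% × 150/365 = $28,786.8493
Total = $55,717.5466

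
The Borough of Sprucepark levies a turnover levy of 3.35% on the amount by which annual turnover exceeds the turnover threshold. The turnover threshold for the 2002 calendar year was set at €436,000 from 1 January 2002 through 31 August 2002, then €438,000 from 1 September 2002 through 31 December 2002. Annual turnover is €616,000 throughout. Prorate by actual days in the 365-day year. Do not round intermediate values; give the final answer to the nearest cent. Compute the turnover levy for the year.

1 January – 31 August 2002: 243 days, exemption €436,000 → (€616,000 − €436,000) × 3.35% × 243/365 = €4,014.4932
1 September – 31 December 2002: 122 days, exemption €438,000 → (€616,000 − €438,000) × 3.35% × 122/365 = €1,993.1123
Total = €6,007.6055

€6,007.61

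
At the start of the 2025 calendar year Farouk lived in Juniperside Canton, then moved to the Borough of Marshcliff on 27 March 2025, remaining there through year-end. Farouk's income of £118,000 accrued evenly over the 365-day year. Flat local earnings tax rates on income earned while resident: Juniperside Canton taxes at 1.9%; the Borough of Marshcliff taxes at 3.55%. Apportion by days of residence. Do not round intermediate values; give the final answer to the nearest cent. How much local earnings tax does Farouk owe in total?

Juniperside Canton, 1 January – 26 March 2025: 85 days → £118,000 × 1.9% × 85/365 = £522.1096
The Borough of Marshcliff, 27 March – 31 December 2025: 280 days → £118,000 × 3.55% × 280/365 = £3,213.4795
Total = £3,735.5890

£3,735.59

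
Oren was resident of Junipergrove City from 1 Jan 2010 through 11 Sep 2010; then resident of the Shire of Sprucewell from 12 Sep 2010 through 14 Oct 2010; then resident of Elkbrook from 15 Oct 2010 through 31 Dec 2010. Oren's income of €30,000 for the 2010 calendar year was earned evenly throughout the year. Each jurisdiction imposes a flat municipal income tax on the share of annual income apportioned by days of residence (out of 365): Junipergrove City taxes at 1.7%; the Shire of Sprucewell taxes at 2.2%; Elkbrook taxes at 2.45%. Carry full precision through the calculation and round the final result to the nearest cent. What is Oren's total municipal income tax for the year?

€571.64

Junipergrove City, 1 Jan – 11 Sep 2010: 254 days → €30,000 × 1.7% × 254/365 = €354.9041
The Shire of Sprucewell, 12 Sep – 14 Oct 2010: 33 days → €30,000 × 2.2% × 33/365 = €59.6712
Elkbrook, 15 Oct – 31 Dec 2010: 78 days → €30,000 × 2.45% × 78/365 = €157.0685
Total = €571.6438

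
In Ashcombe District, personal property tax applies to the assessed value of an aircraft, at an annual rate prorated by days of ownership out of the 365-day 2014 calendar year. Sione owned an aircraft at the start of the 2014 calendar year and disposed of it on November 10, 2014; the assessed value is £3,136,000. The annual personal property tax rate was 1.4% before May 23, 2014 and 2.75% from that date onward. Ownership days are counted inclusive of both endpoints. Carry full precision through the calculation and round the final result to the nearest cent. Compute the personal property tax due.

January 1 – May 22, 2014: 142 days at 1.4% → £3,136,000 × 1.4% × 142/365 = £17,080.4603
May 23 – November 10, 2014: 172 days at 2.75% → £3,136,000 × 2.75% × 172/365 = £40,639.1233
Total = £57,719.5836

£57,719.58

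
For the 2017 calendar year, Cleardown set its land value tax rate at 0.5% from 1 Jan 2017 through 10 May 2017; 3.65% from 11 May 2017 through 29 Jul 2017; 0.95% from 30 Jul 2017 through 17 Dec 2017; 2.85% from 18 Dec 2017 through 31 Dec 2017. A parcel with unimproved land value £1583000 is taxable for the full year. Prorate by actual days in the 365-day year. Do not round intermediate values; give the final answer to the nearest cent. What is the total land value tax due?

1 Jan – 10 May 2017: 130 days at 0.5% → £1583000 × 0.5% × 130/365 = £2819.0411
11 May – 29 Jul 2017: 80 days at 3.65% → £1583000 × 3.65% × 80/365 = £12664.0000
30 Jul – 17 Dec 2017: 141 days at 0.95% → £1583000 × 0.95% × 141/365 = £5809.3932
18 Dec – 31 Dec 2017: 14 days at 2.85% → £1583000 × 2.85% × 14/365 = £1730.4575
Total = £23022.8918

£23022.89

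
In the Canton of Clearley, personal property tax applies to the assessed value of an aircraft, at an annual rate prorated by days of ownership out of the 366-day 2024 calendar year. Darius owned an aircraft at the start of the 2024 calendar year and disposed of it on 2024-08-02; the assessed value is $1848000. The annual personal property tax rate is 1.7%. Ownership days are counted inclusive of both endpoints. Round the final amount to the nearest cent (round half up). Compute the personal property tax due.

Days held (2024-01-01 to 2024-08-02): 215 out of 366
Tax = $1848000 × 1.7% × 215/366 = $18454.7541

$18454.75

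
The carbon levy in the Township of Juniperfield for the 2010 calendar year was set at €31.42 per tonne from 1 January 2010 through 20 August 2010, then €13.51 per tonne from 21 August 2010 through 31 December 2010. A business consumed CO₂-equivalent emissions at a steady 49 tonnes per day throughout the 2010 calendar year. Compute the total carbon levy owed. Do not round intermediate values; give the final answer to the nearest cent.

1 January – 20 August 2010: 232 days × 49 tonnes/day = 11,368 tonnes at €31.42/tonne → €357,182.56
21 August – 31 December 2010: 133 days × 49 tonnes/day = 6,517 tonnes at €13.51/tonne → €88,044.67

€445,227.23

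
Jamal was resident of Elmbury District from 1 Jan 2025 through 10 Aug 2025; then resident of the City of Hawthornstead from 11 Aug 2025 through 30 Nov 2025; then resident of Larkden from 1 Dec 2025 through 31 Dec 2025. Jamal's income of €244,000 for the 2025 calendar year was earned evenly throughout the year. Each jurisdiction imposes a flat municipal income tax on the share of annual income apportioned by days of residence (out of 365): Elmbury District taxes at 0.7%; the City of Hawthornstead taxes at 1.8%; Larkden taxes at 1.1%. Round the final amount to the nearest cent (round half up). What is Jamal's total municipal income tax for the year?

Elmbury District, 1 Jan – 10 Aug 2025: 222 days → €244,000 × 0.7% × 222/365 = €1,038.8384
The City of Hawthornstead, 11 Aug – 30 Nov 2025: 112 days → €244,000 × 1.8% × 112/365 = €1,347.6822
Larkden, 1 Dec – 31 Dec 2025: 31 days → €244,000 × 1.1% × 31/365 = €227.9562
Total = €2,614.4767

€2,614.48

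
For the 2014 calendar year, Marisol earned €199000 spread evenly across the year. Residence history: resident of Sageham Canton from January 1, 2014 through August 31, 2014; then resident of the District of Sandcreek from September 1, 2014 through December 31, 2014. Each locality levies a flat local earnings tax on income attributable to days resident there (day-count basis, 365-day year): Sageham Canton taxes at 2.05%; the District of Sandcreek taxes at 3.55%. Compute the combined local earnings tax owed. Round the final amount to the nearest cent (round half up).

Sageham Canton, January 1 – August 31, 2014: 243 days → €199000 × 2.05% × 243/365 = €2715.9411
The District of Sandcreek, September 1 – December 31, 2014: 122 days → €199000 × 3.55% × 122/365 = €2361.2849
Total = €5077.2260

€5077.23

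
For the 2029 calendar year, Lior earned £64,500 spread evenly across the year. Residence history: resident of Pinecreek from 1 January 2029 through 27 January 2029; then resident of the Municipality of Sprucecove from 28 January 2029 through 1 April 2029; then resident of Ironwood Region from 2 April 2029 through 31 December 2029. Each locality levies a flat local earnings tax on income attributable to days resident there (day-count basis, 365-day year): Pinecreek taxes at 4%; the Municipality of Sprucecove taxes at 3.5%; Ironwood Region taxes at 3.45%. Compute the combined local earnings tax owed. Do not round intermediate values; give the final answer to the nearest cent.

£2,257.15

Pinecreek, 1 January – 27 January 2029: 27 days → £64,500 × 4% × 27/365 = £190.8493
The Municipality of Sprucecove, 28 January – 1 April 2029: 64 days → £64,500 × 3.5% × 64/365 = £395.8356
Ironwood Region, 2 April – 31 December 2029: 274 days → £64,500 × 3.45% × 274/365 = £1,670.4616
Total = £2,257.1466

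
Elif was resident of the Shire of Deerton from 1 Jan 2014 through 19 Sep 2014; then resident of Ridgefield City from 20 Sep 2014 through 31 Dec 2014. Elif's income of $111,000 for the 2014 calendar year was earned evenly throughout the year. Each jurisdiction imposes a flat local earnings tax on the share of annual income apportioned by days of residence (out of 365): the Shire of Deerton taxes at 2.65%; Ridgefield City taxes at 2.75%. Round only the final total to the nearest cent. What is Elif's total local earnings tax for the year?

$2,972.82

The Shire of Deerton, 1 Jan – 19 Sep 2014: 262 days → $111,000 × 2.65% × 262/365 = $2,111.4329
Ridgefield City, 20 Sep – 31 Dec 2014: 103 days → $111,000 × 2.75% × 103/365 = $861.3904
Total = $2,972.8233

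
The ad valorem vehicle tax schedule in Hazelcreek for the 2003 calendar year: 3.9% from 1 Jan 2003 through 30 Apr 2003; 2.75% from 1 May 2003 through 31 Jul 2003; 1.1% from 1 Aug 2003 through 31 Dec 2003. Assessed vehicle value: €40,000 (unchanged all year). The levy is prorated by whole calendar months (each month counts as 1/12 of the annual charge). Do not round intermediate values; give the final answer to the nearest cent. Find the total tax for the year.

€978.33

1 Jan – 30 Apr 2003: 4 months at 3.9% → €40,000 × 3.9% × 4/12 = €520.0000
1 May – 31 Jul 2003: 3 months at 2.75% → €40,000 × 2.75% × 3/12 = €275.0000
1 Aug – 31 Dec 2003: 5 months at 1.1% → €40,000 × 1.1% × 5/12 = €183.3333
Total = €978.3333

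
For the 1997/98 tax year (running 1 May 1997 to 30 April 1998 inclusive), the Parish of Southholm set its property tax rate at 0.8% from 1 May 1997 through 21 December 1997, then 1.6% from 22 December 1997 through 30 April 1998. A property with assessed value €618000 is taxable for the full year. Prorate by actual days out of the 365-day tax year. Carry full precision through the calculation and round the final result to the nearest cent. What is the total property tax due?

€6704.88

1 May – 21 December 1997: 235 days at 0.8% → €618000 × 0.8% × 235/365 = €3183.1233
22 December 1997 – 30 April 1998: 130 days at 1.6% → €618000 × 1.6% × 130/365 = €3521.7534
Total = €6704.8767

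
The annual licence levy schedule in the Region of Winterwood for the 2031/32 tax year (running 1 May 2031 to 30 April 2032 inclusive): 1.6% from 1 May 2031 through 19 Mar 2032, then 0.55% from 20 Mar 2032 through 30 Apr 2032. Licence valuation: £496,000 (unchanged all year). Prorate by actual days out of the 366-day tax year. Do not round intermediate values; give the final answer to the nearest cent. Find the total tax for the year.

1 May 2031 – 19 Mar 2032: 324 days at 1.6% → £496,000 × 1.6% × 324/366 = £7,025.3115
20 Mar – 30 Apr 2032: 42 days at 0.55% → £496,000 × 0.55% × 42/366 = £313.0492
Total = £7,338.3607

£7,338.36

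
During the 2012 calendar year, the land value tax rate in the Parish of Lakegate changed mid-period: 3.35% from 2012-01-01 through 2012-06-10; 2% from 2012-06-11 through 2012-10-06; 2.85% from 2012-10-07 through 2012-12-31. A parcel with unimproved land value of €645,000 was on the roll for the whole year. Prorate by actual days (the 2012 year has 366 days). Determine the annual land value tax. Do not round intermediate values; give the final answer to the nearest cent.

€18,042.38

2012-01-01 to 2012-06-10: 162 days at 3.35% → €645,000 × 3.35% × 162/366 = €9,563.9754
2012-06-11 to 2012-10-06: 118 days at 2% → €645,000 × 2% × 118/366 = €4,159.0164
2012-10-07 to 2012-12-31: 86 days at 2.85% → €645,000 × 2.85% × 86/366 = €4,319.3852
Total = €18,042.3770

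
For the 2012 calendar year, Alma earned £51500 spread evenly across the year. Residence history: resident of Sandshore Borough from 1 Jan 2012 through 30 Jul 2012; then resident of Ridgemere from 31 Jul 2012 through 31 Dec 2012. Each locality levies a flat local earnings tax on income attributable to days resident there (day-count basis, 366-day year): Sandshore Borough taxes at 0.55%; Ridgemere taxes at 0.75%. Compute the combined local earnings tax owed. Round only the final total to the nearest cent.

Sandshore Borough, 1 Jan – 30 Jul 2012: 212 days → £51500 × 0.55% × 212/366 = £164.0683
Ridgemere, 31 Jul – 31 Dec 2012: 154 days → £51500 × 0.75% × 154/366 = £162.5205
Total = £326.5888

£326.59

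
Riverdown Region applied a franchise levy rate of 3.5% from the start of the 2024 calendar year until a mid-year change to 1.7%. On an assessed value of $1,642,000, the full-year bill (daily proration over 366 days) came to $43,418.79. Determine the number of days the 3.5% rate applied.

Let d = days at the first rate; then 366 − d days at the second rate.
$1,642,000 × [3.5%·d + 1.7%·(366−d)] / 366 = $43,418.79
Solving gives d = 192, so the new rate took effect on July 11, 2024.

192 days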